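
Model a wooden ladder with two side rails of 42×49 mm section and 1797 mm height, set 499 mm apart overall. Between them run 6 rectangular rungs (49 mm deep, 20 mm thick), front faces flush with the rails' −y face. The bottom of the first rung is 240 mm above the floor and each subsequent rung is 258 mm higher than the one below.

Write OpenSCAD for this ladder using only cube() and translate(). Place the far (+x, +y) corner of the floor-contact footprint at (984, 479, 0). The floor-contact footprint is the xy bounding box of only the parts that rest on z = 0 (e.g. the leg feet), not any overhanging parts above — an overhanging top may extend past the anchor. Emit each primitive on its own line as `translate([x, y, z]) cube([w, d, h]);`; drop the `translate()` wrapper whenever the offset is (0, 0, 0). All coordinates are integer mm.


translate([485, 430, 0]) cube([42, 49, 1797]);
translate([942, 430, 0]) cube([42, 49, 1797]);
translate([527, 430, 240]) cube([415, 49, 20]);
translate([527, 430, 498]) cube([415, 49, 20]);
translate([527, 430, 756]) cube([415, 49, 20]);
translate([527, 430, 1014]) cube([415, 49, 20]);
translate([527, 430, 1272]) cube([415, 49, 20]);
translate([527, 430, 1530]) cube([415, 49, 20]);


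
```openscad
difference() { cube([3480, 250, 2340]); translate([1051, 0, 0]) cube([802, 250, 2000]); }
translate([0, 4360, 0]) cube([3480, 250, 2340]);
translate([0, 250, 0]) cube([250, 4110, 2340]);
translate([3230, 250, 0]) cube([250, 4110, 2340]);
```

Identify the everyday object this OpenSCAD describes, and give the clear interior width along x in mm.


A single room. The interior width is 2980 mm.

Four walls enclosing a rectangle with a door in the front wall — a room. Outside width 3480 minus two 250 mm walls gives 2980 mm.


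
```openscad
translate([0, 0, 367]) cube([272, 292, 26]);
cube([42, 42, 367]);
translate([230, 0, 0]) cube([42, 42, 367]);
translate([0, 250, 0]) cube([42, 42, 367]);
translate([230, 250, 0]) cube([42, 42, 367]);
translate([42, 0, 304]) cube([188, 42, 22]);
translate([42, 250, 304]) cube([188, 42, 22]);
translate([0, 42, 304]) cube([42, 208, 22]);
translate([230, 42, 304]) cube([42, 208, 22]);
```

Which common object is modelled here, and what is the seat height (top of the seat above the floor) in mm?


A stool. The seat height is 393 mm.

A 272×292×26 slab at z = 367 on four corner posts — a stool. The seat top is 367 + 26 = 393 mm.


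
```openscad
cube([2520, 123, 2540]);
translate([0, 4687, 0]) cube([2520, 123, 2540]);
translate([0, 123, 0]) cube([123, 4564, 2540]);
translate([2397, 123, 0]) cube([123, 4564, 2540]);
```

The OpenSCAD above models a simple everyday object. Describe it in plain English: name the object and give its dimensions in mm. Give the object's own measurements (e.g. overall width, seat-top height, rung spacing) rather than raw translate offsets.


The wall frame of a small rectangular building: four walls, each 2540 mm tall and 123 mm thick, enclosing a footprint 2520 mm (x) by 4810 mm (y) outside-to-outside, with no floor or roof. The front and back walls (the −y and +y sides) span the full width; the two side walls fit between them.


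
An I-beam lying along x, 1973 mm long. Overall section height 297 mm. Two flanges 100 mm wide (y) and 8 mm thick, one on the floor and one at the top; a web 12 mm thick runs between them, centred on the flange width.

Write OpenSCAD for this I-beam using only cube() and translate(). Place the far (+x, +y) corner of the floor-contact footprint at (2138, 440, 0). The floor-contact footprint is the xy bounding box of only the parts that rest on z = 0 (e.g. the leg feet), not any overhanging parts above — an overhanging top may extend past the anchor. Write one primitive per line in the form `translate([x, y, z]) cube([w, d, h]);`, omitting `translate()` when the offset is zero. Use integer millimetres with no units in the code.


translate([165, 340, 0]) cube([1973, 100, 8]);
translate([165, 384, 8]) cube([1973, 12, 281]);
translate([165, 340, 289]) cube([1973, 100, 8]);


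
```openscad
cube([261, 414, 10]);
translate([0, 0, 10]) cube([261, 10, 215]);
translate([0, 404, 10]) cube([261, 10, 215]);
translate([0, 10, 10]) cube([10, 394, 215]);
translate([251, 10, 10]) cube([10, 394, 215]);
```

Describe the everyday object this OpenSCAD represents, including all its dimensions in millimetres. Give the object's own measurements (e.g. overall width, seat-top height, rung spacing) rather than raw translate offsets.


An open-topped rectangular box: outside dimensions 261×414×225 mm, with a uniform wall and base thickness of 10 mm. The base is a full 261×414 slab on the floor; four walls sit on top of the base. The front and back walls (the −y and +y sides) span the full width; the two side walls fit between them.


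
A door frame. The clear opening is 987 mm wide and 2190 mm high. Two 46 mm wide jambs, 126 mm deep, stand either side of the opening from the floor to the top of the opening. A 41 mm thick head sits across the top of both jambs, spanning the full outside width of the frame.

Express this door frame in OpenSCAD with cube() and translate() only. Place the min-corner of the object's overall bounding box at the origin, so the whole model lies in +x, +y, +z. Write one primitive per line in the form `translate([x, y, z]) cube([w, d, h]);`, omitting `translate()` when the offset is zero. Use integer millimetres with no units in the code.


cube([46, 126, 2190]);
translate([1033, 0, 0]) cube([46, 126, 2190]);
translate([0, 0, 2190]) cube([1079, 126, 41]);


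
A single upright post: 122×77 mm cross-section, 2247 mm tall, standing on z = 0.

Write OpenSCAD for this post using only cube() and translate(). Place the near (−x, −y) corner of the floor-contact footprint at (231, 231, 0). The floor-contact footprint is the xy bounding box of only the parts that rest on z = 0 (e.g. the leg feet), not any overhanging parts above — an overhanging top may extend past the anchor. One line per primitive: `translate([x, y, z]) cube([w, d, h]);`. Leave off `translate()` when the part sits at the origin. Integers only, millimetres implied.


translate([231, 231, 0]) cube([122, 77, 2247]);


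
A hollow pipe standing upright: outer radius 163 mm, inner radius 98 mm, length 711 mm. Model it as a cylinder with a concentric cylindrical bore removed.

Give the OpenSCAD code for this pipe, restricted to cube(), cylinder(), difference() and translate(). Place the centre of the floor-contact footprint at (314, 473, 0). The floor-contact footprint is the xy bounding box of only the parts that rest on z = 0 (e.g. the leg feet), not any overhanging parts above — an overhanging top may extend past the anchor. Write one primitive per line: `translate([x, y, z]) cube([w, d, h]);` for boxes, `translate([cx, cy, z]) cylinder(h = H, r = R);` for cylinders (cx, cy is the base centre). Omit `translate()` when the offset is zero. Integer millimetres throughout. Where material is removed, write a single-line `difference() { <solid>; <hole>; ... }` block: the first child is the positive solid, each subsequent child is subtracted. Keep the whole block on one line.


difference() { translate([314, 473, 0]) cylinder(h = 711, r = 163); translate([314, 473, 0]) cylinder(h = 711, r = 98); }


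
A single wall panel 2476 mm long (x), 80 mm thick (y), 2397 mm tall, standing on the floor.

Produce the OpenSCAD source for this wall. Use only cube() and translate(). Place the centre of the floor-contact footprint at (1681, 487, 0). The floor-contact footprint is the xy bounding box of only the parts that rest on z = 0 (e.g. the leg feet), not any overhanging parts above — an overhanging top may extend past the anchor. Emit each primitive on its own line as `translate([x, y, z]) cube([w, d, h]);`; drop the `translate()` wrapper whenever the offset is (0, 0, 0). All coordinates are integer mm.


translate([443, 447, 0]) cube([2476, 80, 2397]);


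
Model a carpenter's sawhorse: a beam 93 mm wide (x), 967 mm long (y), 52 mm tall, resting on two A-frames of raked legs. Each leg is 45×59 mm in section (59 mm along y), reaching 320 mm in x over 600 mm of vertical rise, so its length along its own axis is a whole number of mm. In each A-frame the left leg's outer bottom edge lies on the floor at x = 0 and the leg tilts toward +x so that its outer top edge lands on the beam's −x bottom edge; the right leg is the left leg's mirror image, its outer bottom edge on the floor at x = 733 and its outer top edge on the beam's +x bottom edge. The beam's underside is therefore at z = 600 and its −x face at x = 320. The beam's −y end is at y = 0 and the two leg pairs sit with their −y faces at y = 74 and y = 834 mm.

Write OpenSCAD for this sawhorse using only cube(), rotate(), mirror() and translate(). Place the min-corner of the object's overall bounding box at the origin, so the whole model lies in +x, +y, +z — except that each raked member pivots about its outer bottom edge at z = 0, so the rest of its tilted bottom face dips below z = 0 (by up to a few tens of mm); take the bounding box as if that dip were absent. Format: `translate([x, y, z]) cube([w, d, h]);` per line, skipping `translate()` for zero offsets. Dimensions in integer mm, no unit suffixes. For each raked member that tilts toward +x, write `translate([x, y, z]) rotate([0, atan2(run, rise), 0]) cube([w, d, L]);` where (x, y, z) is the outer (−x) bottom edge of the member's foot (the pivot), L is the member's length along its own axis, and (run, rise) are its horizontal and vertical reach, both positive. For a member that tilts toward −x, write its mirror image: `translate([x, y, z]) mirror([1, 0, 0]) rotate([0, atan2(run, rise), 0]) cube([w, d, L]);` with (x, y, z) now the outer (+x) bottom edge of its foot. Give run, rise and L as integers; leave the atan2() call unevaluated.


translate([320, 0, 600]) cube([93, 967, 52]);
translate([0, 74, 0]) rotate([0, atan2(320, 600), 0]) cube([45, 59, 680]);
translate([733, 74, 0]) mirror([1, 0, 0]) rotate([0, atan2(320, 600), 0]) cube([45, 59, 680]);
translate([0, 834, 0]) rotate([0, atan2(320, 600), 0]) cube([45, 59, 680]);
translate([733, 834, 0]) mirror([1, 0, 0]) rotate([0, atan2(320, 600), 0]) cube([45, 59, 680]);


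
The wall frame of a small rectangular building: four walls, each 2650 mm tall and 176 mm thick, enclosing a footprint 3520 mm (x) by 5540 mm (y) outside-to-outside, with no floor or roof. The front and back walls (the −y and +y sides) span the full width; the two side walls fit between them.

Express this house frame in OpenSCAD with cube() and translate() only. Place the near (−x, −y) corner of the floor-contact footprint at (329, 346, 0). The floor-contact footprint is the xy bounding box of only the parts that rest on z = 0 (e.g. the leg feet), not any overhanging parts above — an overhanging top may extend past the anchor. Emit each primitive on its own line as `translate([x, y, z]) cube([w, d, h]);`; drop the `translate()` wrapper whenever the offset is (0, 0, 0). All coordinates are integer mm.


translate([329, 346, 0]) cube([3520, 176, 2650]);
translate([329, 5710, 0]) cube([3520, 176, 2650]);
translate([329, 522, 0]) cube([176, 5188, 2650]);
translate([3673, 522, 0]) cube([176, 5188, 2650]);


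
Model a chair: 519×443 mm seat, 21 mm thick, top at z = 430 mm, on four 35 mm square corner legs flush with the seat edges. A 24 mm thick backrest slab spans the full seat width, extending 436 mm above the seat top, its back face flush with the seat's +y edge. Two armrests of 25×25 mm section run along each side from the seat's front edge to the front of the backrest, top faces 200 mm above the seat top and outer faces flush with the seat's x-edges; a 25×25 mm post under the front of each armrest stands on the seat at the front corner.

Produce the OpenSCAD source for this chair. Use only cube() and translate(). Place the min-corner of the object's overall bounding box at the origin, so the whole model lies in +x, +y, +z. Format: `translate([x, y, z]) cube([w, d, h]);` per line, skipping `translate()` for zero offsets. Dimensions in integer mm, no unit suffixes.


translate([0, 0, 409]) cube([519, 443, 21]);
cube([35, 35, 409]);
translate([484, 0, 0]) cube([35, 35, 409]);
translate([0, 408, 0]) cube([35, 35, 409]);
translate([484, 408, 0]) cube([35, 35, 409]);
translate([0, 419, 430]) cube([519, 24, 436]);
translate([0, 0, 605]) cube([25, 419, 25]);
translate([494, 0, 605]) cube([25, 419, 25]);
translate([0, 0, 430]) cube([25, 25, 175]);
translate([494, 0, 430]) cube([25, 25, 175]);


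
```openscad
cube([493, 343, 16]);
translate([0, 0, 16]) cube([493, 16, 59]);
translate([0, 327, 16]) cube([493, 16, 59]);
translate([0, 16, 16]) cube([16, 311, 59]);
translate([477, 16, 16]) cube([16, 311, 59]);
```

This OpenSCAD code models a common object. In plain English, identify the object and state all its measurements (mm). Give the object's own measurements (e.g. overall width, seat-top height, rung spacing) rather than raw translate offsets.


An open-topped rectangular box: outside dimensions 493×343×75 mm, with a uniform wall and base thickness of 16 mm. The base is a full 493×343 slab on the floor; four walls sit on top of the base. The front and back walls (the −y and +y sides) span the full width; the two side walls fit between them.


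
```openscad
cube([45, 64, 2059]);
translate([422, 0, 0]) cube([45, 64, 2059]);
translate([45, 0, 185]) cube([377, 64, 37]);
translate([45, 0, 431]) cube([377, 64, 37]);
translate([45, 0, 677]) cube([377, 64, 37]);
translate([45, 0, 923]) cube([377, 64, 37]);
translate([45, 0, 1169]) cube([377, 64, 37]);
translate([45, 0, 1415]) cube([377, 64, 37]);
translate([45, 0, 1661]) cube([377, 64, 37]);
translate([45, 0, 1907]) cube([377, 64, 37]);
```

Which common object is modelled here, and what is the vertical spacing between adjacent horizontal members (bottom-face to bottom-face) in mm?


A ladder. The rung spacing is 246 mm.

Two tall 45×64 posts with 8 short bars between them — a ladder. Adjacent rungs sit at z = 185 and z = 431, so the spacing is 431 − 185 = 246 mm.


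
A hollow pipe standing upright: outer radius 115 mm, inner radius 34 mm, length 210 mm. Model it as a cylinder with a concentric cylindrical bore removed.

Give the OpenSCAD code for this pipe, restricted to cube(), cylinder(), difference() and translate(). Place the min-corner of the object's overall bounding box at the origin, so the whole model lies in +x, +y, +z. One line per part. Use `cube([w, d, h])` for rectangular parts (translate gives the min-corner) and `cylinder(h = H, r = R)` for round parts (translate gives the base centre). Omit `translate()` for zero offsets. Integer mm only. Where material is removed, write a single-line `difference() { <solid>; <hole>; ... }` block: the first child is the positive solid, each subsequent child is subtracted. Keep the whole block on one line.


difference() { translate([115, 115, 0]) cylinder(h = 210, r = 115); translate([115, 115, 0]) cylinder(h = 210, r = 34); }


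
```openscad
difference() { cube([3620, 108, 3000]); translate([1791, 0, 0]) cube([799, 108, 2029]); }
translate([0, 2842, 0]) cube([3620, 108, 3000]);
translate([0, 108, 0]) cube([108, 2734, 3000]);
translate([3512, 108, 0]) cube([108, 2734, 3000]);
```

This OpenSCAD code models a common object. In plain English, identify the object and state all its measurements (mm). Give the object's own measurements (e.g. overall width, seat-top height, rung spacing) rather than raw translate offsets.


A single room: four walls, each 3000 mm tall and 108 mm thick, enclosing an outside footprint 3620×2950 mm (x × y), no floor or roof. The front and back walls (−y and +y sides) run the full x-width; the side walls fit between their inner faces. A door opening 799 mm wide and 2029 mm tall is cut through the front wall from the floor up, its −x edge 1791 mm from the wall's −x end.


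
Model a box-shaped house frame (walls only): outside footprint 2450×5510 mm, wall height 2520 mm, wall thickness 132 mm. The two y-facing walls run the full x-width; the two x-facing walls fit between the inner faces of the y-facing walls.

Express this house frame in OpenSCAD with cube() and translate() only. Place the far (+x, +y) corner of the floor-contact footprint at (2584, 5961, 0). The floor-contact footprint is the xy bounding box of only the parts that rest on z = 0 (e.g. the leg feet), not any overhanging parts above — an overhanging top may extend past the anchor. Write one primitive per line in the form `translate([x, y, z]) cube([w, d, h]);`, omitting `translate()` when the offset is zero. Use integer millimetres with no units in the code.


translate([134, 451, 0]) cube([2450, 132, 2520]);
translate([134, 5829, 0]) cube([2450, 132, 2520]);
translate([134, 583, 0]) cube([132, 5246, 2520]);
translate([2452, 583, 0]) cube([132, 5246, 2520]);


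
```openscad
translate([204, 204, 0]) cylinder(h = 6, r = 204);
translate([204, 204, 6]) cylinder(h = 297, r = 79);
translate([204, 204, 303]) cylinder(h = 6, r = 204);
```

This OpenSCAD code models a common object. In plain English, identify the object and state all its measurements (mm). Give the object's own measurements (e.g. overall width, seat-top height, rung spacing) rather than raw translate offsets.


A spool: two coaxial disc flanges of radius 204 mm and thickness 6 mm, joined by a core cylinder of radius 79 mm and height 297 mm. The lower flange rests on z = 0 and the three cylinders share a vertical axis.


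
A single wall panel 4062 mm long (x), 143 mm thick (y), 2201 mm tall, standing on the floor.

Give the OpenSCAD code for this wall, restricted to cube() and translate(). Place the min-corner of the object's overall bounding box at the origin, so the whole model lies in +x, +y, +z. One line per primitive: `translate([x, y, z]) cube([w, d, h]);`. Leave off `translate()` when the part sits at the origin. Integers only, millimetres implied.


cube([4062, 143, 2201]);


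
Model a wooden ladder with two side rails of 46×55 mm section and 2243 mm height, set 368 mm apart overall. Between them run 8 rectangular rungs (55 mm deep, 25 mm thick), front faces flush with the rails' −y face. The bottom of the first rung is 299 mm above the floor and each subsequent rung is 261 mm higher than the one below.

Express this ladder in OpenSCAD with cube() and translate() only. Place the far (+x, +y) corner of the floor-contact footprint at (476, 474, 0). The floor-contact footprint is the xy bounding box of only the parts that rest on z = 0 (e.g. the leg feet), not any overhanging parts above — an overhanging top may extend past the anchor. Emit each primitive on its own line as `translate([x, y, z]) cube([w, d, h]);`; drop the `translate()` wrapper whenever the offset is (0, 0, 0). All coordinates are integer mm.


// rung span = 368 - 2*46 = 276
// rung[k] z = 299 + k*261
translate([108, 419, 0]) cube([46, 55, 2243]);
translate([430, 419, 0]) cube([46, 55, 2243]);
translate([154, 419, 299]) cube([276, 55, 25]);
translate([154, 419, 560]) cube([276, 55, 25]);
translate([154, 419, 821]) cube([276, 55, 25]);
translate([154, 419, 1082]) cube([276, 55, 25]);
translate([154, 419, 1343]) cube([276, 55, 25]);
translate([154, 419, 1604]) cube([276, 55, 25]);
translate([154, 419, 1865]) cube([276, 55, 25]);
translate([154, 419, 2126]) cube([276, 55, 25]);


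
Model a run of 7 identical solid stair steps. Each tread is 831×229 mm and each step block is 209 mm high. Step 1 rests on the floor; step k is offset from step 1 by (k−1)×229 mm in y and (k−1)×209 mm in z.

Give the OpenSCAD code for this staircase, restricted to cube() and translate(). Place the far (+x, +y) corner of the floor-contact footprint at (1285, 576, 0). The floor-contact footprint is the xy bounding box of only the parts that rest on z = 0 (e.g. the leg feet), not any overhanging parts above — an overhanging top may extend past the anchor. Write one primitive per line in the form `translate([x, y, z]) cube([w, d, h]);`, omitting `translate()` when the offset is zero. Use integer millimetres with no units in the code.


translate([454, 347, 0]) cube([831, 229, 209]);
translate([454, 576, 209]) cube([831, 229, 209]);
translate([454, 805, 418]) cube([831, 229, 209]);
translate([454, 1034, 627]) cube([831, 229, 209]);
translate([454, 1263, 836]) cube([831, 229, 209]);
translate([454, 1492, 1045]) cube([831, 229, 209]);
translate([454, 1721, 1254]) cube([831, 229, 209]);


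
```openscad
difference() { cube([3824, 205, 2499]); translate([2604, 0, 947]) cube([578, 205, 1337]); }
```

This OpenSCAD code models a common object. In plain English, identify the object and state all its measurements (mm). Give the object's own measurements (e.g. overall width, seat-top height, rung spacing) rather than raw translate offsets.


A wall 3824 mm long (x), 205 mm thick (y), 2499 mm tall, with a rectangular window opening cut through it. The opening is 578 mm wide and 1337 mm tall; its sill is at z = 947 mm and its near (−x) edge is 2604 mm from the wall's −x end. The opening passes through the full wall thickness.


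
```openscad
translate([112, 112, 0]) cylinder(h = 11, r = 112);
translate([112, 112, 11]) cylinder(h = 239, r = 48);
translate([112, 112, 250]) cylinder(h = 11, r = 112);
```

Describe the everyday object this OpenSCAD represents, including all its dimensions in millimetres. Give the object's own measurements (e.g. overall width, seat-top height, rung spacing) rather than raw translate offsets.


A spool: two coaxial disc flanges of radius 112 mm and thickness 11 mm, joined by a core cylinder of radius 48 mm and height 239 mm. The lower flange rests on z = 0 and the three cylinders share a vertical axis.


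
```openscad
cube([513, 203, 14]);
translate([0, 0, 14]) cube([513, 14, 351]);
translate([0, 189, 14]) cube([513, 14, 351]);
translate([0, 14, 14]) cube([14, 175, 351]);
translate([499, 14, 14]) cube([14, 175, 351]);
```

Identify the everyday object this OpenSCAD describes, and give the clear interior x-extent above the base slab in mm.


An open box. The internal width is 485 mm.

A 513×203 base slab with four walls standing on it — an open box. The base is 513 mm wide and the walls are 14 mm thick, so the internal width is 513 − 2 × 14 = 485 mm.


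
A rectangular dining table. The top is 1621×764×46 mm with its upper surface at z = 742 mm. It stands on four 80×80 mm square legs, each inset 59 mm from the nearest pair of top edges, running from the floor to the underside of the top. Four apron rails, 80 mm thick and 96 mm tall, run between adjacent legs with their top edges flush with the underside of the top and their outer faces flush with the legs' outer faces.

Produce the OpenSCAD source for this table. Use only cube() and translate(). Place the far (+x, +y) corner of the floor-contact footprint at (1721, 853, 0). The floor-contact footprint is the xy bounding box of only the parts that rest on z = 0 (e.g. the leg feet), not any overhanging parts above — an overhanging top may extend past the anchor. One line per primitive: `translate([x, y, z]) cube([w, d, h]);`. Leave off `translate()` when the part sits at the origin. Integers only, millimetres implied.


// leg_h = 742 - 46 = 696
// apron z = 696 - 96 = 600
translate([159, 148, 696]) cube([1621, 764, 46]);
translate([218, 207, 0]) cube([80, 80, 696]);
translate([1641, 207, 0]) cube([80, 80, 696]);
translate([218, 773, 0]) cube([80, 80, 696]);
translate([1641, 773, 0]) cube([80, 80, 696]);
translate([298, 207, 600]) cube([1343, 80, 96]);
translate([298, 773, 600]) cube([1343, 80, 96]);
translate([218, 287, 600]) cube([80, 486, 96]);
translate([1641, 287, 600]) cube([80, 486, 96]);


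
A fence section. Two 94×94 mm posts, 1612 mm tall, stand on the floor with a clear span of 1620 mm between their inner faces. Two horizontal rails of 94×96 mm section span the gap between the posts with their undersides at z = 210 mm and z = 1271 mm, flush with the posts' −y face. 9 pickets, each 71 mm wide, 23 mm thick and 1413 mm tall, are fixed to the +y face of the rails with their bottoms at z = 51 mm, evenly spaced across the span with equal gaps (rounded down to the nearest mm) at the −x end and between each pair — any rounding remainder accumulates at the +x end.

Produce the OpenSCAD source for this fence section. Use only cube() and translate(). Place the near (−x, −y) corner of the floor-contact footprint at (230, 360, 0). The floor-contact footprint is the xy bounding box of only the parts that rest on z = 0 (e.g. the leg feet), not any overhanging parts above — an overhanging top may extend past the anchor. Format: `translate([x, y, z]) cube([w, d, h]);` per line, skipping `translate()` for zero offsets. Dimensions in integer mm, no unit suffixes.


translate([230, 360, 0]) cube([94, 94, 1612]);
translate([1944, 360, 0]) cube([94, 94, 1612]);
translate([324, 360, 210]) cube([1620, 94, 96]);
translate([324, 360, 1271]) cube([1620, 94, 96]);
translate([422, 454, 51]) cube([71, 23, 1413]);
translate([591, 454, 51]) cube([71, 23, 1413]);
translate([760, 454, 51]) cube([71, 23, 1413]);
translate([929, 454, 51]) cube([71, 23, 1413]);
translate([1098, 454, 51]) cube([71, 23, 1413]);
translate([1267, 454, 51]) cube([71, 23, 1413]);
translate([1436, 454, 51]) cube([71, 23, 1413]);
translate([1605, 454, 51]) cube([71, 23, 1413]);
translate([1774, 454, 51]) cube([71, 23, 1413]);


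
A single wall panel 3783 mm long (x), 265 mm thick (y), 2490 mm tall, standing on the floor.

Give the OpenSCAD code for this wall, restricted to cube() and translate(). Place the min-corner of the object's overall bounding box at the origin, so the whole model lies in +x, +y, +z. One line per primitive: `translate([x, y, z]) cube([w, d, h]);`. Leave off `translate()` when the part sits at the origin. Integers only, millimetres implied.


cube([3783, 265, 2490]);


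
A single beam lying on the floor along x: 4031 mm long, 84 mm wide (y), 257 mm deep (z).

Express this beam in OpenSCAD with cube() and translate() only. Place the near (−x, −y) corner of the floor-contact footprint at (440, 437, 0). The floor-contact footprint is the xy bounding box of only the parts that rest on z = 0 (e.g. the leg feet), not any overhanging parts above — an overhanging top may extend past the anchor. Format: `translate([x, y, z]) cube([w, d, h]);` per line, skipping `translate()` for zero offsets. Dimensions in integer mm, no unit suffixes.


translate([440, 437, 0]) cube([4031, 84, 257]);


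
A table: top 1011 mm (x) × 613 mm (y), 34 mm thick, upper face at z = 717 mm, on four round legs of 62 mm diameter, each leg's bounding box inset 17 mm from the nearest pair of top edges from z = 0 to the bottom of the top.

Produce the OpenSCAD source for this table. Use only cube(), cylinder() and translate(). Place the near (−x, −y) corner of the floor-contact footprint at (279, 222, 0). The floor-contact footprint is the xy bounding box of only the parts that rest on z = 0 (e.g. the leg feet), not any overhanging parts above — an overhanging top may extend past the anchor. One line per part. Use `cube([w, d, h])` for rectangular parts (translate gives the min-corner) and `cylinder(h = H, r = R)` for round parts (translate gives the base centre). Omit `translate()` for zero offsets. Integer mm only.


// leg_h = 717 - 34 = 683
translate([262, 205, 683]) cube([1011, 613, 34]);
translate([310, 253, 0]) cylinder(h = 683, r = 31);
translate([1225, 253, 0]) cylinder(h = 683, r = 31);
translate([310, 770, 0]) cylinder(h = 683, r = 31);
translate([1225, 770, 0]) cylinder(h = 683, r = 31);


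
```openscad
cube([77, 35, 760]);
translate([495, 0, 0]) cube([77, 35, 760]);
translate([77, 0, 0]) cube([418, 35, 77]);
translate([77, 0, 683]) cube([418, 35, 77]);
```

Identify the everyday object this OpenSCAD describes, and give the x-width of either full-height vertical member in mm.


A picture frame. The border width is 77 mm.

Four thin pieces enclosing a rectangular opening — a picture frame. The two full-height stiles are 760 mm tall; the top rail sits at z = 683 and is 77 mm tall, so the border above the opening is 760 − 683 = 77 mm, matching the stile x-width.


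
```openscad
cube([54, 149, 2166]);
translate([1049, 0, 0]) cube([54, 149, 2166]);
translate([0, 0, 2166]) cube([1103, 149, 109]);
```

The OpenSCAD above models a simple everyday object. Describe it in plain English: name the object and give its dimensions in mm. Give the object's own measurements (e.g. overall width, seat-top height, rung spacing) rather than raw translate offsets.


A door frame. The clear opening is 995 mm wide and 2166 mm high. Two 54 mm wide jambs, 149 mm deep, stand either side of the opening from the floor to the top of the opening. A 109 mm thick head sits across the top of both jambs, spanning the full outside width of the frame.


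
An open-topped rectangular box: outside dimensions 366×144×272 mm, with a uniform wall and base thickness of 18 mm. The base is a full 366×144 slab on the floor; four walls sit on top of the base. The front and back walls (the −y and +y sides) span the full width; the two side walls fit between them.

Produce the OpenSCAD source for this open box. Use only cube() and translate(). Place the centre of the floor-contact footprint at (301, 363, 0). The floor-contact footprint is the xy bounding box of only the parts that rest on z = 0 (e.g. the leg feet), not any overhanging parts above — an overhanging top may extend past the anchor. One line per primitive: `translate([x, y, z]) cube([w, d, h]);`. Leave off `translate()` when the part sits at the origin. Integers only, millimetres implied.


translate([118, 291, 0]) cube([366, 144, 18]);
translate([118, 291, 18]) cube([366, 18, 254]);
translate([118, 417, 18]) cube([366, 18, 254]);
translate([118, 309, 18]) cube([18, 108, 254]);
translate([466, 309, 18]) cube([18, 108, 254]);


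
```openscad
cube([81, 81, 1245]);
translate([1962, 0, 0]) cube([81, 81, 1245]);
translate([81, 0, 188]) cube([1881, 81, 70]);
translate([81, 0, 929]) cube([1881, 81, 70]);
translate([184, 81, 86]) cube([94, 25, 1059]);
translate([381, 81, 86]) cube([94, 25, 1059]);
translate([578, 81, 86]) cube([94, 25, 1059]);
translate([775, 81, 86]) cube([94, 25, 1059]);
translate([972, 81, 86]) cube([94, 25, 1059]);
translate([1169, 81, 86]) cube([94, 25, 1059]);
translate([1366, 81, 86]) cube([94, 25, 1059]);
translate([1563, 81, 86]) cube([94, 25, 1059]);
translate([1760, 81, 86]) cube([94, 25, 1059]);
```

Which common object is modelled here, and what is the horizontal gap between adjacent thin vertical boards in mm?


A fence section. The picket gap is 103 mm.

Two posts, two rails, 9 pickets — a fence section. Span 1881 mm holds 9 pickets of 94 mm with 10 equal gaps: ⌊(1881 − 9·94) / 10⌋ = 103 mm.


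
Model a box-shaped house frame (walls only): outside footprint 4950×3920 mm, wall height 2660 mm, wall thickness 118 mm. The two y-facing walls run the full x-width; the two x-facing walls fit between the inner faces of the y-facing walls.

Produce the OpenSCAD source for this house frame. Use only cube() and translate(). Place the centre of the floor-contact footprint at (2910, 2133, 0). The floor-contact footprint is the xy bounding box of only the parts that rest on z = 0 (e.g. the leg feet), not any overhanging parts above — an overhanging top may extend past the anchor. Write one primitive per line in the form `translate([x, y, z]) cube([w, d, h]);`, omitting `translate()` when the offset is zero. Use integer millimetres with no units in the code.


translate([435, 173, 0]) cube([4950, 118, 2660]);
translate([435, 3975, 0]) cube([4950, 118, 2660]);
translate([435, 291, 0]) cube([118, 3684, 2660]);
translate([5267, 291, 0]) cube([118, 3684, 2660]);


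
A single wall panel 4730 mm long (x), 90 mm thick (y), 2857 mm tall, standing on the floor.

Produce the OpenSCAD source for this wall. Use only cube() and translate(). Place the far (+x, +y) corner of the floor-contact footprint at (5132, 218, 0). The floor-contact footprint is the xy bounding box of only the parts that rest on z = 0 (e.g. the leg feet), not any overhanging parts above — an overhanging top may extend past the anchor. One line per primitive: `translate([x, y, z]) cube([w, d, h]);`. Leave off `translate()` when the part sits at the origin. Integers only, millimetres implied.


translate([402, 128, 0]) cube([4730, 90, 2857]);


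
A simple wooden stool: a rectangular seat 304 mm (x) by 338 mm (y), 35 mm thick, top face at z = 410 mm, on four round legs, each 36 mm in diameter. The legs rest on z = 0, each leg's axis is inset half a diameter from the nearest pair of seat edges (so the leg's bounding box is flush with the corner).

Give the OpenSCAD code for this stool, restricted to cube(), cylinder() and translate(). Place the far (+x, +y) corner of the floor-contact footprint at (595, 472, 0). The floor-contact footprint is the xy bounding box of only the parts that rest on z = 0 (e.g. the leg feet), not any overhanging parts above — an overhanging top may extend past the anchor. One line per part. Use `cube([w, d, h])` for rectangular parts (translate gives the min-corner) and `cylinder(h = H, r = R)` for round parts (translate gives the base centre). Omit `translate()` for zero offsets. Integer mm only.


translate([291, 134, 375]) cube([304, 338, 35]);
translate([309, 152, 0]) cylinder(h = 375, r = 18);
translate([577, 152, 0]) cylinder(h = 375, r = 18);
translate([309, 454, 0]) cylinder(h = 375, r = 18);
translate([577, 454, 0]) cylinder(h = 375, r = 18);


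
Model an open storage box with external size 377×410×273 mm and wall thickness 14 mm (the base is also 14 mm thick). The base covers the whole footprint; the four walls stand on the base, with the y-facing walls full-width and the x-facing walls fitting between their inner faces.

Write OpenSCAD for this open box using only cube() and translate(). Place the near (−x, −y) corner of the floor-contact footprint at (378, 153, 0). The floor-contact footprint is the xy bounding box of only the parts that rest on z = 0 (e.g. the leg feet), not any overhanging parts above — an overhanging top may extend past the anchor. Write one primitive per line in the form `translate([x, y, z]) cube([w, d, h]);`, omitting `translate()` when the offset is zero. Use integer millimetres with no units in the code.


translate([378, 153, 0]) cube([377, 410, 14]);
translate([378, 153, 14]) cube([377, 14, 259]);
translate([378, 549, 14]) cube([377, 14, 259]);
translate([378, 167, 14]) cube([14, 382, 259]);
translate([741, 167, 14]) cube([14, 382, 259]);


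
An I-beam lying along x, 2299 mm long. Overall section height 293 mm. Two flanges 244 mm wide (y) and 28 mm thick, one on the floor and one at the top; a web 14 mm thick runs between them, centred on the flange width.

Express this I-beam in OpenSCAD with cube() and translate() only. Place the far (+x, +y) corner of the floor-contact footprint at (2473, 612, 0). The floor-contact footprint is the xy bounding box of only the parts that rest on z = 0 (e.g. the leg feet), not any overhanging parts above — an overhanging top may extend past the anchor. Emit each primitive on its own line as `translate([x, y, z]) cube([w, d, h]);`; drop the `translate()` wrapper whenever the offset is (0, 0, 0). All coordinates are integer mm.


translate([174, 368, 0]) cube([2299, 244, 28]);
translate([174, 483, 28]) cube([2299, 14, 237]);
translate([174, 368, 265]) cube([2299, 244, 28]);


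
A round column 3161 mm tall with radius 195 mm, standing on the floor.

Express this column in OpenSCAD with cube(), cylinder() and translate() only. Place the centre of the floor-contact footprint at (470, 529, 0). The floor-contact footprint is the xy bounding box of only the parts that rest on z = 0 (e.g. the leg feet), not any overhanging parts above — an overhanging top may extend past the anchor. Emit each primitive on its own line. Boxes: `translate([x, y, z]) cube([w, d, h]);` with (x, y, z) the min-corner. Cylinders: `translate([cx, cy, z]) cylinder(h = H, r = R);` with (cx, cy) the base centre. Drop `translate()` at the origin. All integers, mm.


translate([470, 529, 0]) cylinder(h = 3161, r = 195);


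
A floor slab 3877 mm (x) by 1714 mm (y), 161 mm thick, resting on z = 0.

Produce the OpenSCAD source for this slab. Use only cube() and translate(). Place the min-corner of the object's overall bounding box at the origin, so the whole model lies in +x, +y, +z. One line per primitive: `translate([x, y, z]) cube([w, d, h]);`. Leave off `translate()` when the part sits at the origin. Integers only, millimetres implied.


cube([3877, 1714, 161]);


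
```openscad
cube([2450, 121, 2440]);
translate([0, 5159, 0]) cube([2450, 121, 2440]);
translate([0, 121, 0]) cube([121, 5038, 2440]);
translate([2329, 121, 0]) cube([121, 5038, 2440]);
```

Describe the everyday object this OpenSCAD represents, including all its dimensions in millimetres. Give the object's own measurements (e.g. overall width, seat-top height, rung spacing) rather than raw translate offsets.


The wall frame of a small rectangular building: four walls, each 2440 mm tall and 121 mm thick, enclosing a footprint 2450 mm (x) by 5280 mm (y) outside-to-outside, with no floor or roof. The front and back walls (the −y and +y sides) span the full width; the two side walls fit between them.


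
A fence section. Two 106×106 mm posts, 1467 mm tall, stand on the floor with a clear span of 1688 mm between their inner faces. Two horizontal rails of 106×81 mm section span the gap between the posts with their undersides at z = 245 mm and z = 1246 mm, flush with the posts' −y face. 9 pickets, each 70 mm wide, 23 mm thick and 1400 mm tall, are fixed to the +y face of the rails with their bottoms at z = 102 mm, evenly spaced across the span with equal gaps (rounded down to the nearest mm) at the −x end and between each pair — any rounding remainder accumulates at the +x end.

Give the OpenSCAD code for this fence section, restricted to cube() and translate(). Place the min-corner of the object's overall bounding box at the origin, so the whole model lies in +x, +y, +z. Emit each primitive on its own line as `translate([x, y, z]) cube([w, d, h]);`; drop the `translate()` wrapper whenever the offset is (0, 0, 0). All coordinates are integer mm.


cube([106, 106, 1467]);
translate([1794, 0, 0]) cube([106, 106, 1467]);
translate([106, 0, 245]) cube([1688, 106, 81]);
translate([106, 0, 1246]) cube([1688, 106, 81]);
translate([211, 106, 102]) cube([70, 23, 1400]);
translate([386, 106, 102]) cube([70, 23, 1400]);
translate([561, 106, 102]) cube([70, 23, 1400]);
translate([736, 106, 102]) cube([70, 23, 1400]);
translate([911, 106, 102]) cube([70, 23, 1400]);
translate([1086, 106, 102]) cube([70, 23, 1400]);
translate([1261, 106, 102]) cube([70, 23, 1400]);
translate([1436, 106, 102]) cube([70, 23, 1400]);
translate([1611, 106, 102]) cube([70, 23, 1400]);


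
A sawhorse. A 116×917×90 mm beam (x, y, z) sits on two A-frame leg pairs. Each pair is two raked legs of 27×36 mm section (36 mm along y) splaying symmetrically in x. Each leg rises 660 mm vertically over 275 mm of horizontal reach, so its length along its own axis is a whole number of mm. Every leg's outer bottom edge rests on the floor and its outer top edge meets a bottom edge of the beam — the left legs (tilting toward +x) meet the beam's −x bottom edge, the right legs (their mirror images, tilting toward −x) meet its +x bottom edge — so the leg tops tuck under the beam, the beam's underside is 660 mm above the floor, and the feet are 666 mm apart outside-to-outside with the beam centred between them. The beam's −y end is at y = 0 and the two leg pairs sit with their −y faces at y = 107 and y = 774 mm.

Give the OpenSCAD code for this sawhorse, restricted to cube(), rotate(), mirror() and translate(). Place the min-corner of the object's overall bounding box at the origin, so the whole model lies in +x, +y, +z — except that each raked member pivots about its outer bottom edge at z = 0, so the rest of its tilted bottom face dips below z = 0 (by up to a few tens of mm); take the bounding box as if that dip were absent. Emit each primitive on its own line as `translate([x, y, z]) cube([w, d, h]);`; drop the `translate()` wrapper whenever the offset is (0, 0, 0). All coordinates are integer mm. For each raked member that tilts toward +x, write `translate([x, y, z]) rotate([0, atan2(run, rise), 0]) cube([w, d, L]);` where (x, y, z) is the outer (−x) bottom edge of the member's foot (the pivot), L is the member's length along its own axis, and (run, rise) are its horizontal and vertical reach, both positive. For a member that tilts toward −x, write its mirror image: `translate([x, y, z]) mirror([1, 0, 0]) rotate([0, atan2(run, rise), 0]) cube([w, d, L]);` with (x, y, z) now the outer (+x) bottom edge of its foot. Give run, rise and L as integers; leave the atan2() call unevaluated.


translate([275, 0, 660]) cube([116, 917, 90]);
translate([0, 107, 0]) rotate([0, atan2(275, 660), 0]) cube([27, 36, 715]);
translate([666, 107, 0]) mirror([1, 0, 0]) rotate([0, atan2(275, 660), 0]) cube([27, 36, 715]);
translate([0, 774, 0]) rotate([0, atan2(275, 660), 0]) cube([27, 36, 715]);
translate([666, 774, 0]) mirror([1, 0, 0]) rotate([0, atan2(275, 660), 0]) cube([27, 36, 715]);
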